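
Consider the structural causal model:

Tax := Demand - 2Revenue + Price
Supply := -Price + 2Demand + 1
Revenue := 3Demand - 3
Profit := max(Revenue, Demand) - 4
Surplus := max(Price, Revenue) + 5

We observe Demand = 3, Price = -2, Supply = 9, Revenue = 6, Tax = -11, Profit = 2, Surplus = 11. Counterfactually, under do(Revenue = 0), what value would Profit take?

Under do(Revenue=0), the mechanism Revenue := 3Demand - 3 is discarded; Revenue is fixed at 0.
Profit = max(Revenue, Demand) - 4  [with Revenue=0, Demand=3]  = -1

-1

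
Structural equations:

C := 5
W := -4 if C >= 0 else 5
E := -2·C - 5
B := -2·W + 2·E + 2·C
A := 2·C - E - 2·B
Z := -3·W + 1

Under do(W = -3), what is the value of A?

do(W=-3) replaces the equation W := -4 if C >= 0 else 5 with the constant W = -3.
E = -2·C - 5  [with C=5]  = -15
B = -2·W + 2·E + 2·C  [with W=-3, E=-15, C=5]  = -14
A = 2·C - E - 2·B  [with C=5, E=-15, B=-14]  = 53

53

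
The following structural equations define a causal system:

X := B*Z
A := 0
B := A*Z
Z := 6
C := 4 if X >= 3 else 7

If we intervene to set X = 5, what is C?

Intervening sets X = 5 and removes its equation (X := B*Z).
C = 4 if X >= 3 else 7  [with X=5]  = 4

4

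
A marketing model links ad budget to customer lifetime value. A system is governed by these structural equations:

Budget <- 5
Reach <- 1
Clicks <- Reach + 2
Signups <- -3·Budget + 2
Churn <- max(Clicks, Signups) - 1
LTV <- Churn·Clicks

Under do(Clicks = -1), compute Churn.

do(Clicks=-1) replaces the equation Clicks <- Reach + 2 with the constant Clicks = -1.
Signups = -3·Budget + 2  [with Budget=5]  = -13
Churn = max(Clicks, Signups) - 1  [with Clicks=-1, Signups=-13]  = -2

-2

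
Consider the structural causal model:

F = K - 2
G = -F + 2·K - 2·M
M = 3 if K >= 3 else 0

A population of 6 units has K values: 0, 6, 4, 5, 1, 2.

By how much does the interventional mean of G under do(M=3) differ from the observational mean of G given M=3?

Under do(M=3), M's equation is replaced by M=3 for every unit. Per-unit G: -4, 2, 0, 1, -3, -2. Mean = -1.
Conditioning on M=3 selects the 3 unit(s) with K ∈ {6, 4, 5}. Their G values: 2, 0, 1. Mean = 1.
Difference = -1 − 1 = -2.

-2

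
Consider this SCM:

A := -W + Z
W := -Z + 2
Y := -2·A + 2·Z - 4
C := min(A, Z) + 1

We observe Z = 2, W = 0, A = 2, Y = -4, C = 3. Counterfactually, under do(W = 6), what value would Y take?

8

Under do(W=6), the mechanism W := -Z + 2 is discarded; W is fixed at 6.
A = -W + Z  [with W=6, Z=2]  = -4
Y = -2·A + 2·Z - 4  [with A=-4, Z=2]  = 8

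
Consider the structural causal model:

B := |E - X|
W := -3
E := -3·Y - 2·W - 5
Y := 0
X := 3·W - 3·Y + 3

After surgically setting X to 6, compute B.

do(X=6) replaces the equation X := 3·W - 3·Y + 3 with the constant X = 6.
E = -3·Y - 2·W - 5  [with Y=0, W=-3]  = 1
B = |E - X|  [with E=1, X=6]  = 5

5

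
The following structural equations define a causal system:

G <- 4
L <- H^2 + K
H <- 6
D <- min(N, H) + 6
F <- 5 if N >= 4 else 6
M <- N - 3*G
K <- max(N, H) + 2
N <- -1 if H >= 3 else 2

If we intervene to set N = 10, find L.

The intervention breaks the incoming arrows to N: N <- -1 if H >= 3 else 2 no longer applies, and N = 10.
K = max(N, H) + 2  [with N=10, H=6]  = 12
L = H^2 + K  [with H=6, K=12]  = 48

48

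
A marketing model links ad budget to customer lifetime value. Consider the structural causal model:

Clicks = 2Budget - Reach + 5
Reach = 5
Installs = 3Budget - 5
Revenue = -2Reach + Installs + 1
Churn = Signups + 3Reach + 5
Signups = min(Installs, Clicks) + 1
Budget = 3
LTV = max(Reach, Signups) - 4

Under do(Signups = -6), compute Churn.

14

The intervention breaks the incoming arrows to Signups: Signups = min(Installs, Clicks) + 1 no longer applies, and Signups = -6.
Churn = Signups + 3Reach + 5  [with Signups=-6, Reach=5]  = 14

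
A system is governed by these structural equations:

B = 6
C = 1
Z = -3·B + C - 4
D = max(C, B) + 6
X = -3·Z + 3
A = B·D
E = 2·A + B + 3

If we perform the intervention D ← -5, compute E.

-51

The intervention breaks the incoming arrows to D: D = max(C, B) + 6 no longer applies, and D = -5.
A = B·D  [with B=6, D=-5]  = -30
E = 2·A + B + 3  [with A=-30, B=6]  = -51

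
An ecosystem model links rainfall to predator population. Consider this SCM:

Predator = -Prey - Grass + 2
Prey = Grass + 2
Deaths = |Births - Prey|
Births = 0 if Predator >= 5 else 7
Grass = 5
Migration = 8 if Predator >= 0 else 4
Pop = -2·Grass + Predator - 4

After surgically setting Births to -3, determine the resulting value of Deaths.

10

Intervening sets Births = -3 and removes its equation (Births = 0 if Predator >= 5 else 7).
Prey = Grass + 2  [with Grass=5]  = 7
Deaths = |Births - Prey|  [with Births=-3, Prey=7]  = 10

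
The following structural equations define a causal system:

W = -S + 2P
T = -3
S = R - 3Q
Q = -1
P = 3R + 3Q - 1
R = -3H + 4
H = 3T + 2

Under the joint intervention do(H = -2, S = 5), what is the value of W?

47

Under do(H = -2, S = 5), each intervened variable's structural equation is replaced by its fixed value.
R = -3H + 4  [with H=-2]  = 10
P = 3R + 3Q - 1  [with R=10, Q=-1]  = 26
W = -S + 2P  [with S=5, P=26]  = 47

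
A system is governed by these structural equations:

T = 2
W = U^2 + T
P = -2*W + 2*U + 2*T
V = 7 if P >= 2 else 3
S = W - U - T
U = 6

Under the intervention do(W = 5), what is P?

do(W=5) replaces the equation W = U^2 + T with the constant W = 5.
P = -2*W + 2*U + 2*T  [with W=5, U=6, T=2]  = 6

6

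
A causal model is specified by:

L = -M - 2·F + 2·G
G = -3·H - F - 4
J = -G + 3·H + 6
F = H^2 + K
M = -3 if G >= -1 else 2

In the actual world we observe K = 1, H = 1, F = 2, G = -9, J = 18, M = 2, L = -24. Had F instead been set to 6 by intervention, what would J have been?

22

do(F=6) replaces the equation F = H^2 + K with the constant F = 6.
G = -3·H - F - 4  [with H=1, F=6]  = -13
J = -G + 3·H + 6  [with G=-13, H=1]  = 22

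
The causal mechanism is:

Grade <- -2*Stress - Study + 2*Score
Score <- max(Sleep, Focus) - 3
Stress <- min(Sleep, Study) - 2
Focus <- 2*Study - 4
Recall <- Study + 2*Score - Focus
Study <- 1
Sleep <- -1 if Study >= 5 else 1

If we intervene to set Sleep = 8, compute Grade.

11

Under do(Sleep=8), the mechanism Sleep <- -1 if Study >= 5 else 1 is discarded; Sleep is fixed at 8.
Stress = min(Sleep, Study) - 2  [with Sleep=8, Study=1]  = -1
Focus = 2*Study - 4  [with Study=1]  = -2
Score = max(Sleep, Focus) - 3  [with Sleep=8, Focus=-2]  = 5
Grade = -2*Stress - Study + 2*Score  [with Stress=-1, Study=1, Score=5]  = 11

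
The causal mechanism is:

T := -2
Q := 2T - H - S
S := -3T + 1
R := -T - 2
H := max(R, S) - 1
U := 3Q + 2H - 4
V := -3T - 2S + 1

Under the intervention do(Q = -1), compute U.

Intervening sets Q = -1 and removes its equation (Q := 2T - H - S).
R = -T - 2  [with T=-2]  = 0
S = -3T + 1  [with T=-2]  = 7
H = max(R, S) - 1  [with R=0, S=7]  = 6
U = 3Q + 2H - 4  [with Q=-1, H=6]  = 5

5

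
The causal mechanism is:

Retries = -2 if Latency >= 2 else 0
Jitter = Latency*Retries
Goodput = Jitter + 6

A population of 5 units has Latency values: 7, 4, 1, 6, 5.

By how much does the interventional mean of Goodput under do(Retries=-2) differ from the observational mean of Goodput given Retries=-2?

Under do(Retries=-2), Retries's equation is replaced by Retries=-2 for every unit. Per-unit Goodput: -8, -2, 4, -6, -4. Mean = -3.2.
E[Goodput|Retries=-2] averages over only the 4 units with Retries=-2 (Latency = 7, 4, 6, 5): Goodput = -8, -2, -6, -4, mean -5.
Difference = -3.2 − (-5) = 1.8.

1.8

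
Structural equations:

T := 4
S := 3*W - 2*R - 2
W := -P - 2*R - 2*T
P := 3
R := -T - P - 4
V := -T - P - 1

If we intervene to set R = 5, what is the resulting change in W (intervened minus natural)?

do(R=5) replaces the equation R := -T - P - 4 with the constant R = 5.
W = -P - 2*R - 2*T  [with P=3, R=5, T=4]  = -21
Without intervention: R = -T - P - 4  [with T=4, P=3]  = -11; W = -P - 2*R - 2*T  [with P=3, R=-11, T=4]  = 11.
Change = -21 − 11 = -32.

-32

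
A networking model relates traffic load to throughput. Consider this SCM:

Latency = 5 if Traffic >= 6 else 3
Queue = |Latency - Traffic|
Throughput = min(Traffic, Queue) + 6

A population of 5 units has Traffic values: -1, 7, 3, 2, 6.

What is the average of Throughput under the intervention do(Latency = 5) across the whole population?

Under do(Latency=5), Latency's equation is replaced by Latency=5 for every unit. Per-unit Throughput: 5, 8, 8, 8, 7. Mean = 7.2.

7.2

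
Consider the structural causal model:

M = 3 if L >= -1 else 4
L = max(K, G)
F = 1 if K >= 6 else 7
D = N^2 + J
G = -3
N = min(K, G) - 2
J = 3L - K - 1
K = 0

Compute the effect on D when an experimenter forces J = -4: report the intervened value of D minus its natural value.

-3

do(J=-4) replaces the equation J = 3L - K - 1 with the constant J = -4.
N = min(K, G) - 2  [with K=0, G=-3]  = -5
D = N^2 + J  [with N=-5, J=-4]  = 21
Without intervention: L = max(K, G)  [with K=0, G=-3]  = 0; J = 3L - K - 1  [with L=0, K=0]  = -1; N = min(K, G) - 2  [with K=0, G=-3]  = -5; D = N^2 + J  [with N=-5, J=-1]  = 24.
Change = 21 − 24 = -3.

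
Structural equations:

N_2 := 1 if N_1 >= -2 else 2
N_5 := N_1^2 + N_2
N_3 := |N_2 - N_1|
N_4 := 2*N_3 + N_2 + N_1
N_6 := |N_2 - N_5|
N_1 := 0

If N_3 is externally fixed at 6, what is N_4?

13

The intervention breaks the incoming arrows to N_3: N_3 := |N_2 - N_1| no longer applies, and N_3 = 6.
N_2 = 1 if N_1 >= -2 else 2  [with N_1=0]  = 1
N_4 = 2*N_3 + N_2 + N_1  [with N_3=6, N_2=1, N_1=0]  = 13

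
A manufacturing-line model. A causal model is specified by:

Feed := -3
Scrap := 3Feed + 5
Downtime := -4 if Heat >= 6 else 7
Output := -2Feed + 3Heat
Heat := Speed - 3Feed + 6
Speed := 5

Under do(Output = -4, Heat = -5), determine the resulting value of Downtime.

7

The joint intervention fixes Output = -4, Heat = -5, removing each variable's own equation.
Downtime = -4 if Heat >= 6 else 7  [with Heat=-5]  = 7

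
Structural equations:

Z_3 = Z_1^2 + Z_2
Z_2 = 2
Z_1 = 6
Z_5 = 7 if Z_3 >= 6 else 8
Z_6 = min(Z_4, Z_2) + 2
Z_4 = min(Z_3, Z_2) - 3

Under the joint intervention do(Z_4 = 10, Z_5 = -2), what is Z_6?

4

The joint intervention fixes Z_4 = 10, Z_5 = -2, removing each variable's own equation.
Z_6 = min(Z_4, Z_2) + 2  [with Z_4=10, Z_2=2]  = 4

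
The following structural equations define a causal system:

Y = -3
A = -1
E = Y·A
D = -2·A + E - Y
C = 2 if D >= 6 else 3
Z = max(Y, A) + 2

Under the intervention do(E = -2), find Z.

The intervention breaks the incoming arrows to E: E = Y·A no longer applies, and E = -2.
No directed path runs from E to Z, so Z keeps its natural value.
Z = max(Y, A) + 2  [with Y=-3, A=-1]  = 1

1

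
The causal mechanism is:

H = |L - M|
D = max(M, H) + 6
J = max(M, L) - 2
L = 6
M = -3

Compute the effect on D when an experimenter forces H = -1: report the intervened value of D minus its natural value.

Intervening sets H = -1 and removes its equation (H = |L - M|).
D = max(M, H) + 6  [with M=-3, H=-1]  = 5
Without intervention: H = |L - M|  [with L=6, M=-3]  = 9; D = max(M, H) + 6  [with M=-3, H=9]  = 15.
Change = 5 − 15 = -10.

-10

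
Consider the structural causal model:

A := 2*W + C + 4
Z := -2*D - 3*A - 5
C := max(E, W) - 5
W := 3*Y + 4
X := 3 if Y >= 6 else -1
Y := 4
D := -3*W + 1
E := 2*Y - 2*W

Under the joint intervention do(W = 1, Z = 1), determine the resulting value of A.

7

Under do(W = 1, Z = 1), each intervened variable's structural equation is replaced by its fixed value.
E = 2*Y - 2*W  [with Y=4, W=1]  = 6
C = max(E, W) - 5  [with E=6, W=1]  = 1
A = 2*W + C + 4  [with W=1, C=1]  = 7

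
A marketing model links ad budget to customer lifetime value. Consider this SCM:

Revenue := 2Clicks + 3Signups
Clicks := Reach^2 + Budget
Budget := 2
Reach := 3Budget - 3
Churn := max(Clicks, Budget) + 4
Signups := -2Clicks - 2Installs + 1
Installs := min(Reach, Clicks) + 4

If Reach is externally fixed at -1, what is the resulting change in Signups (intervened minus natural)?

24

do(Reach=-1) replaces the equation Reach := 3Budget - 3 with the constant Reach = -1.
Clicks = Reach^2 + Budget  [with Reach=-1, Budget=2]  = 3
Installs = min(Reach, Clicks) + 4  [with Reach=-1, Clicks=3]  = 3
Signups = -2Clicks - 2Installs + 1  [with Clicks=3, Installs=3]  = -11
Without intervention: Reach = 3Budget - 3  [with Budget=2]  = 3; Clicks = Reach^2 + Budget  [with Reach=3, Budget=2]  = 11; Installs = min(Reach, Clicks) + 4  [with Reach=3, Clicks=11]  = 7; Signups = -2Clicks - 2Installs + 1  [with Clicks=11, Installs=7]  = -35.
Change = -11 − (-35) = 24.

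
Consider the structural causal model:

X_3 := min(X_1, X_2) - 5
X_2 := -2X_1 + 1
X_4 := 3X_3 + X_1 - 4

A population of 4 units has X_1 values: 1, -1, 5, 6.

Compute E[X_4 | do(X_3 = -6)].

Every unit gets X_3=-6 under the intervention. X_4 values become -21, -23, -17, -16; E[X_4|do(X_3=-6)] = -19.25.

-19.25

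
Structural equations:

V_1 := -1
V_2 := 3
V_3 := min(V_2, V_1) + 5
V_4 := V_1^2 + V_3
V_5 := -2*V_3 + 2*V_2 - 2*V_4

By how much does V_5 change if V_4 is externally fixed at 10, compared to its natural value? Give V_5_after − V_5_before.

-10

Intervening sets V_4 = 10 and removes its equation (V_4 := V_1^2 + V_3).
V_3 = min(V_2, V_1) + 5  [with V_2=3, V_1=-1]  = 4
V_5 = -2*V_3 + 2*V_2 - 2*V_4  [with V_3=4, V_2=3, V_4=10]  = -22
Without intervention: V_3 = min(V_2, V_1) + 5  [with V_2=3, V_1=-1]  = 4; V_4 = V_1^2 + V_3  [with V_1=-1, V_3=4]  = 5; V_5 = -2*V_3 + 2*V_2 - 2*V_4  [with V_3=4, V_2=3, V_4=5]  = -12.
Change = -22 − (-12) = -10.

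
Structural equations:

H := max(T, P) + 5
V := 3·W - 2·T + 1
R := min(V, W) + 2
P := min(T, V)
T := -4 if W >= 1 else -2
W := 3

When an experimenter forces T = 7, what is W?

3

Under do(T=7), the mechanism T := -4 if W >= 1 else -2 is discarded; T is fixed at 7.
W is not downstream of the intervention, so its value is determined by the original equations.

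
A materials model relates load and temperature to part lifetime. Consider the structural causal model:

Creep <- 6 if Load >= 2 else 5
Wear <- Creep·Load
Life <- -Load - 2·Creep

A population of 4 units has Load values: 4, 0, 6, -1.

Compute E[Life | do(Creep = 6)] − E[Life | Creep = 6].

2.75

Under do(Creep=6), Creep's equation is replaced by Creep=6 for every unit. Per-unit Life: -16, -12, -18, -11. Mean = -14.25.
Conditioning on Creep=6 selects the 2 unit(s) with Load ∈ {4, 6}. Their Life values: -16, -18. Mean = -17.
Difference = -14.25 − (-17) = 2.75.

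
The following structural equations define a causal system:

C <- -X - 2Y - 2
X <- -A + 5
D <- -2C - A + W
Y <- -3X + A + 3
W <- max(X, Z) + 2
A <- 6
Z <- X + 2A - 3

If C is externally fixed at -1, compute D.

Under do(C=-1), the mechanism C <- -X - 2Y - 2 is discarded; C is fixed at -1.
X = -A + 5  [with A=6]  = -1
Z = X + 2A - 3  [with X=-1, A=6]  = 8
W = max(X, Z) + 2  [with X=-1, Z=8]  = 10
D = -2C - A + W  [with C=-1, A=6, W=10]  = 6

6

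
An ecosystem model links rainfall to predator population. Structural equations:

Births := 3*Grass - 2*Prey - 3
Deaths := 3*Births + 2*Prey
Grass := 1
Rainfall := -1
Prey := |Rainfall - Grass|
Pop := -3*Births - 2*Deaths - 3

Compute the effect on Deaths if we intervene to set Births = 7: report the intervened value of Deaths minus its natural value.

33

Intervening sets Births = 7 and removes its equation (Births := 3*Grass - 2*Prey - 3).
Prey = |Rainfall - Grass|  [with Rainfall=-1, Grass=1]  = 2
Deaths = 3*Births + 2*Prey  [with Births=7, Prey=2]  = 25
Without intervention: Prey = |Rainfall - Grass|  [with Rainfall=-1, Grass=1]  = 2; Births = 3*Grass - 2*Prey - 3  [with Grass=1, Prey=2]  = -4; Deaths = 3*Births + 2*Prey  [with Births=-4, Prey=2]  = -8.
Change = 25 − (-8) = 33.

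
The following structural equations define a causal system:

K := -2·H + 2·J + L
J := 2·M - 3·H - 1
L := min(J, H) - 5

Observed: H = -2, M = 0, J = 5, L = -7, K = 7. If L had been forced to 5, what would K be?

19

Intervening sets L = 5 and removes its equation (L := min(J, H) - 5).
J = 2·M - 3·H - 1  [with M=0, H=-2]  = 5
K = -2·H + 2·J + L  [with H=-2, J=5, L=5]  = 19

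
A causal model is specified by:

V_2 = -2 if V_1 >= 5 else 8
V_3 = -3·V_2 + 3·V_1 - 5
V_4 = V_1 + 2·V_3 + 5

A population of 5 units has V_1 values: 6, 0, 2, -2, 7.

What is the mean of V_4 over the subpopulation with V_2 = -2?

52.5

Conditioning on V_2=-2 selects the 2 unit(s) with V_1 ∈ {6, 7}. Their V_4 values: 49, 56. Mean = 52.5.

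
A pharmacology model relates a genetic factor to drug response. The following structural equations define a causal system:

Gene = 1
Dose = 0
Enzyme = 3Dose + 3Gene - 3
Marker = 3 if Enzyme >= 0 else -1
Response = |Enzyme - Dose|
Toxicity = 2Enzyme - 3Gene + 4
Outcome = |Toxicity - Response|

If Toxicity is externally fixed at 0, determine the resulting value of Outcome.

Intervening sets Toxicity = 0 and removes its equation (Toxicity = 2Enzyme - 3Gene + 4).
Enzyme = 3Dose + 3Gene - 3  [with Dose=0, Gene=1]  = 0
Response = |Enzyme - Dose|  [with Enzyme=0, Dose=0]  = 0
Outcome = |Toxicity - Response|  [with Toxicity=0, Response=0]  = 0

0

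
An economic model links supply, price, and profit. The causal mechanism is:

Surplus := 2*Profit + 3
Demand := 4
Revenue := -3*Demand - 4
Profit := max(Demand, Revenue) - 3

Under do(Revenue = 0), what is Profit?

The intervention breaks the incoming arrows to Revenue: Revenue := -3*Demand - 4 no longer applies, and Revenue = 0.
Profit = max(Demand, Revenue) - 3  [with Demand=4, Revenue=0]  = 1

1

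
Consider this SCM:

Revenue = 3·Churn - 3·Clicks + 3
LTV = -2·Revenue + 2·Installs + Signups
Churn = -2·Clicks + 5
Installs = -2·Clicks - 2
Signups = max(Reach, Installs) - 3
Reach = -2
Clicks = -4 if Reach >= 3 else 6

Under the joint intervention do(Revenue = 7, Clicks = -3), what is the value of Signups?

Under do(Revenue = 7, Clicks = -3), each intervened variable's structural equation is replaced by its fixed value.
Installs = -2·Clicks - 2  [with Clicks=-3]  = 4
Signups = max(Reach, Installs) - 3  [with Reach=-2, Installs=4]  = 1

1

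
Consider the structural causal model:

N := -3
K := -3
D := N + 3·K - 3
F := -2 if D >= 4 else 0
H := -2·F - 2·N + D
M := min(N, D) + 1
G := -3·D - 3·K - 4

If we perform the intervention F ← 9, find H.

Intervening sets F = 9 and removes its equation (F := -2 if D >= 4 else 0).
D = N + 3·K - 3  [with N=-3, K=-3]  = -15
H = -2·F - 2·N + D  [with F=9, N=-3, D=-15]  = -27

-27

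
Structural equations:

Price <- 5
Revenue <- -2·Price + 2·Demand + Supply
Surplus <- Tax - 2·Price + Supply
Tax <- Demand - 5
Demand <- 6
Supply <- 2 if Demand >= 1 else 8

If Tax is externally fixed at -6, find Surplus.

The intervention breaks the incoming arrows to Tax: Tax <- Demand - 5 no longer applies, and Tax = -6.
Supply = 2 if Demand >= 1 else 8  [with Demand=6]  = 2
Surplus = Tax - 2·Price + Supply  [with Tax=-6, Price=5, Supply=2]  = -14

-14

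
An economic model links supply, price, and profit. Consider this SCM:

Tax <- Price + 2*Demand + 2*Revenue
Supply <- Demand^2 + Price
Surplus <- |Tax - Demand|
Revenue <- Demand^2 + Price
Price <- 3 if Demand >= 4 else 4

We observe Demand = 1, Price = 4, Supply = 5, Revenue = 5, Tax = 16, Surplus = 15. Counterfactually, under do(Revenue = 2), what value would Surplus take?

Under do(Revenue=2), the mechanism Revenue <- Demand^2 + Price is discarded; Revenue is fixed at 2.
Price = 3 if Demand >= 4 else 4  [with Demand=1]  = 4
Tax = Price + 2*Demand + 2*Revenue  [with Price=4, Demand=1, Revenue=2]  = 10
Surplus = |Tax - Demand|  [with Tax=10, Demand=1]  = 9

9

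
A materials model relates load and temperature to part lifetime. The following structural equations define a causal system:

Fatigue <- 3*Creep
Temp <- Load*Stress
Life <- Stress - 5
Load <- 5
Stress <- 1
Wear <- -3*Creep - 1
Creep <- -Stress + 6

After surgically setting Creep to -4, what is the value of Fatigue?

Under do(Creep=-4), the mechanism Creep <- -Stress + 6 is discarded; Creep is fixed at -4.
Fatigue = 3*Creep  [with Creep=-4]  = -12

-12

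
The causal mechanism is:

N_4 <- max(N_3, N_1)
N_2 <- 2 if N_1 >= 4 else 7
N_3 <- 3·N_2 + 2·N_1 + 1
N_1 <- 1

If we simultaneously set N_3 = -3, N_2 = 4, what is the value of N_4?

The joint intervention fixes N_3 = -3, N_2 = 4, removing each variable's own equation.
N_4 = max(N_3, N_1)  [with N_3=-3, N_1=1]  = 1

1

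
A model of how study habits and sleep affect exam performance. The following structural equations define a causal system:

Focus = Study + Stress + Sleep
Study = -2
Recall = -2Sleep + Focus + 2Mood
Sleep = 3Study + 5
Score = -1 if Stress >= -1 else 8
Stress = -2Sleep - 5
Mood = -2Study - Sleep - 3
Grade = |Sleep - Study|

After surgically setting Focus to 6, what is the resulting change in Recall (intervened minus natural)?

The intervention breaks the incoming arrows to Focus: Focus = Study + Stress + Sleep no longer applies, and Focus = 6.
Sleep = 3Study + 5  [with Study=-2]  = -1
Mood = -2Study - Sleep - 3  [with Study=-2, Sleep=-1]  = 2
Recall = -2Sleep + Focus + 2Mood  [with Sleep=-1, Focus=6, Mood=2]  = 12
Without intervention: Sleep = 3Study + 5  [with Study=-2]  = -1; Stress = -2Sleep - 5  [with Sleep=-1]  = -3; Focus = Study + Stress + Sleep  [with Study=-2, Stress=-3, Sleep=-1]  = -6; Mood = -2Study - Sleep - 3  [with Study=-2, Sleep=-1]  = 2; Recall = -2Sleep + Focus + 2Mood  [with Sleep=-1, Focus=-6, Mood=2]  = 0.
Change = 12 − 0 = 12.

12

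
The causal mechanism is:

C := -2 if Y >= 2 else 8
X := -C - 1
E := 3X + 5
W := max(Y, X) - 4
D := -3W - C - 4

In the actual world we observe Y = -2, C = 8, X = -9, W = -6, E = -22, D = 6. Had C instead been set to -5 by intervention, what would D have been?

Under do(C=-5), the mechanism C := -2 if Y >= 2 else 8 is discarded; C is fixed at -5.
X = -C - 1  [with C=-5]  = 4
W = max(Y, X) - 4  [with Y=-2, X=4]  = 0
D = -3W - C - 4  [with W=0, C=-5]  = 1

1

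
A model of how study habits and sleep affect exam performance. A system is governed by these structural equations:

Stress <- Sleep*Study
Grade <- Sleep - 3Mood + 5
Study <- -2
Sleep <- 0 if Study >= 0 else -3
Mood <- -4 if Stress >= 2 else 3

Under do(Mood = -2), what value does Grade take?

Intervening sets Mood = -2 and removes its equation (Mood <- -4 if Stress >= 2 else 3).
Sleep = 0 if Study >= 0 else -3  [with Study=-2]  = -3
Grade = Sleep - 3Mood + 5  [with Sleep=-3, Mood=-2]  = 8

8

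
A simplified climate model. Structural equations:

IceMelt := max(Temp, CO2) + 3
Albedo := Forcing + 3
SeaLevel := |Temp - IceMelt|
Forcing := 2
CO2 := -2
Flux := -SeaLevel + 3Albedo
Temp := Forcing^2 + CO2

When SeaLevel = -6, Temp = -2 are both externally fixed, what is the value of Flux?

21

Under do(SeaLevel = -6, Temp = -2), each intervened variable's structural equation is replaced by its fixed value.
Albedo = Forcing + 3  [with Forcing=2]  = 5
Flux = -SeaLevel + 3Albedo  [with SeaLevel=-6, Albedo=5]  = 21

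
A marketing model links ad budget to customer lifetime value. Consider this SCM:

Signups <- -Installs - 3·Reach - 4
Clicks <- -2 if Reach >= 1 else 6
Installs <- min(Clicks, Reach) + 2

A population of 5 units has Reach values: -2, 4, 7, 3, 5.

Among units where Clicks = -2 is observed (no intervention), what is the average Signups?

-18.25

Conditioning on Clicks=-2 selects the 4 unit(s) with Reach ∈ {4, 7, 3, 5}. Their Signups values: -16, -25, -13, -19. Mean = -18.25.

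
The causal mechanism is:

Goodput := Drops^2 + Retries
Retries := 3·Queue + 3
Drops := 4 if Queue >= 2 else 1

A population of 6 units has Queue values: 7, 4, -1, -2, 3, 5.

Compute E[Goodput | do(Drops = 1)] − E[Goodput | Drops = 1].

12.5

Under do(Drops=1), Drops's equation is replaced by Drops=1 for every unit. Per-unit Goodput: 25, 16, 1, -2, 13, 19. Mean = 12.
E[Goodput|Drops=1] averages over only the 2 units with Drops=1 (Queue = -1, -2): Goodput = 1, -2, mean -0.5.
Difference = 12 − (-0.5) = 12.5.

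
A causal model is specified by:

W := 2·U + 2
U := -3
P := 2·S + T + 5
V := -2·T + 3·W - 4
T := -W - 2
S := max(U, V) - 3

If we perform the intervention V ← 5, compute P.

11

Under do(V=5), the mechanism V := -2·T + 3·W - 4 is discarded; V is fixed at 5.
W = 2·U + 2  [with U=-3]  = -4
T = -W - 2  [with W=-4]  = 2
S = max(U, V) - 3  [with U=-3, V=5]  = 2
P = 2·S + T + 5  [with S=2, T=2]  = 11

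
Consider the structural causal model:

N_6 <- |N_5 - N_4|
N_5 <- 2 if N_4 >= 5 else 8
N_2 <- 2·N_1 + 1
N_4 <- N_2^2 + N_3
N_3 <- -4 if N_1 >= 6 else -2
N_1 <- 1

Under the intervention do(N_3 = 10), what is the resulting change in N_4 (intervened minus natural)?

12

The intervention breaks the incoming arrows to N_3: N_3 <- -4 if N_1 >= 6 else -2 no longer applies, and N_3 = 10.
N_2 = 2·N_1 + 1  [with N_1=1]  = 3
N_4 = N_2^2 + N_3  [with N_2=3, N_3=10]  = 19
Without intervention: N_2 = 2·N_1 + 1  [with N_1=1]  = 3; N_3 = -4 if N_1 >= 6 else -2  [with N_1=1]  = -2; N_4 = N_2^2 + N_3  [with N_2=3, N_3=-2]  = 7.
Change = 19 − 7 = 12.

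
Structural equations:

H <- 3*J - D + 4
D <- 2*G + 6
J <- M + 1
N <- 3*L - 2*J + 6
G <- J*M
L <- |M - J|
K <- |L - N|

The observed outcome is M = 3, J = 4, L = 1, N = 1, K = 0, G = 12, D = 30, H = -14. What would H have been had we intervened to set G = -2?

Intervening sets G = -2 and removes its equation (G <- J*M).
J = M + 1  [with M=3]  = 4
D = 2*G + 6  [with G=-2]  = 2
H = 3*J - D + 4  [with J=4, D=2]  = 14

14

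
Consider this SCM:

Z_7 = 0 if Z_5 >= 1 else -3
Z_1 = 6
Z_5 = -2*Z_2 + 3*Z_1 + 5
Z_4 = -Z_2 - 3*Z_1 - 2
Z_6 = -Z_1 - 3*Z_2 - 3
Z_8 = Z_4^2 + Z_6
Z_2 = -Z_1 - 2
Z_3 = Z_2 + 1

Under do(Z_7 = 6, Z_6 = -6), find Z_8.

138

Under do(Z_7 = 6, Z_6 = -6), each intervened variable's structural equation is replaced by its fixed value.
Z_2 = -Z_1 - 2  [with Z_1=6]  = -8
Z_4 = -Z_2 - 3*Z_1 - 2  [with Z_2=-8, Z_1=6]  = -12
Z_8 = Z_4^2 + Z_6  [with Z_4=-12, Z_6=-6]  = 138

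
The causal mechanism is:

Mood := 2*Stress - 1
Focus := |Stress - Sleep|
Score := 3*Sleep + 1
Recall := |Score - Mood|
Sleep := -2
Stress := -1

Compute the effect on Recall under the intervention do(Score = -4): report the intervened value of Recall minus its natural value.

-1

Under do(Score=-4), the mechanism Score := 3*Sleep + 1 is discarded; Score is fixed at -4.
Mood = 2*Stress - 1  [with Stress=-1]  = -3
Recall = |Score - Mood|  [with Score=-4, Mood=-3]  = 1
Without intervention: Score = 3*Sleep + 1  [with Sleep=-2]  = -5; Mood = 2*Stress - 1  [with Stress=-1]  = -3; Recall = |Score - Mood|  [with Score=-5, Mood=-3]  = 2.
Change = 1 − 2 = -1.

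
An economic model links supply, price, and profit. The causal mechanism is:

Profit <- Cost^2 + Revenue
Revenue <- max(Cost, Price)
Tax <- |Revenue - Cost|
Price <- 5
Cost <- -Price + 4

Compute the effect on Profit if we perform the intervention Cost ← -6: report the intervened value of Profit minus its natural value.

35

do(Cost=-6) replaces the equation Cost <- -Price + 4 with the constant Cost = -6.
Revenue = max(Cost, Price)  [with Cost=-6, Price=5]  = 5
Profit = Cost^2 + Revenue  [with Cost=-6, Revenue=5]  = 41
Without intervention: Cost = -Price + 4  [with Price=5]  = -1; Revenue = max(Cost, Price)  [with Cost=-1, Price=5]  = 5; Profit = Cost^2 + Revenue  [with Cost=-1, Revenue=5]  = 6.
Change = 41 − 6 = 35.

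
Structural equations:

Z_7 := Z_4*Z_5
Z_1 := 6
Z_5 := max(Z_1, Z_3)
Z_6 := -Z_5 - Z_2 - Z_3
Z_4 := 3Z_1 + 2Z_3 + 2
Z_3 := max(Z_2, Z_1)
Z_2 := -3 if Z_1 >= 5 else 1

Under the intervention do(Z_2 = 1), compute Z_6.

Under do(Z_2=1), the mechanism Z_2 := -3 if Z_1 >= 5 else 1 is discarded; Z_2 is fixed at 1.
Z_3 = max(Z_2, Z_1)  [with Z_2=1, Z_1=6]  = 6
Z_5 = max(Z_1, Z_3)  [with Z_1=6, Z_3=6]  = 6
Z_6 = -Z_5 - Z_2 - Z_3  [with Z_5=6, Z_2=1, Z_3=6]  = -13

-13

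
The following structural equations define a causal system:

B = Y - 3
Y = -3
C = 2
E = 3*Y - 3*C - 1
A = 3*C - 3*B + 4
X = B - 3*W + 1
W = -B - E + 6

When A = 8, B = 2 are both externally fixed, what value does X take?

-57

Setting A = 8, B = 2 by intervention discards those variables' equations.
E = 3*Y - 3*C - 1  [with Y=-3, C=2]  = -16
W = -B - E + 6  [with B=2, E=-16]  = 20
X = B - 3*W + 1  [with B=2, W=20]  = -57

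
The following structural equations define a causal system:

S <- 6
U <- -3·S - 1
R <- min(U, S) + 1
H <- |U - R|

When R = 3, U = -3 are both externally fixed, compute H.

The joint intervention fixes R = 3, U = -3, removing each variable's own equation.
H = |U - R|  [with U=-3, R=3]  = 6

6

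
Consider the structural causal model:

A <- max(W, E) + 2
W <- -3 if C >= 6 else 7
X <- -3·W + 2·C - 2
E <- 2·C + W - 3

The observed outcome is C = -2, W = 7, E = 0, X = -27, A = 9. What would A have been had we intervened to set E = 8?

do(E=8) replaces the equation E <- 2·C + W - 3 with the constant E = 8.
W = -3 if C >= 6 else 7  [with C=-2]  = 7
A = max(W, E) + 2  [with W=7, E=8]  = 10

10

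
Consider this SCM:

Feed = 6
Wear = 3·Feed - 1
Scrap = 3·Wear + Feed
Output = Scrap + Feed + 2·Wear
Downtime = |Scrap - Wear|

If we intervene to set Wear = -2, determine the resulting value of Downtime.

do(Wear=-2) replaces the equation Wear = 3·Feed - 1 with the constant Wear = -2.
Scrap = 3·Wear + Feed  [with Wear=-2, Feed=6]  = 0
Downtime = |Scrap - Wear|  [with Scrap=0, Wear=-2]  = 2

2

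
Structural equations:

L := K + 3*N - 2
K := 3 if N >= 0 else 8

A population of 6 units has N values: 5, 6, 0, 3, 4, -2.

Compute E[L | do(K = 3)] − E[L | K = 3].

Every unit gets K=3 under the intervention. L values become 16, 19, 1, 10, 13, -5; E[L|do(K=3)] = 9.
E[L|K=3] averages over only the 5 units with K=3 (N = 5, 6, 0, 3, 4): L = 16, 19, 1, 10, 13, mean 11.8.
Difference = 9 − 11.8 = -2.8.

-2.8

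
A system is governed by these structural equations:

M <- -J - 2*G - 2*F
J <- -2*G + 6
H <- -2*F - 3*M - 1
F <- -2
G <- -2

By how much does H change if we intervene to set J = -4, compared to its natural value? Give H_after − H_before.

do(J=-4) replaces the equation J <- -2*G + 6 with the constant J = -4.
M = -J - 2*G - 2*F  [with J=-4, G=-2, F=-2]  = 12
H = -2*F - 3*M - 1  [with F=-2, M=12]  = -33
Without intervention: J = -2*G + 6  [with G=-2]  = 10; M = -J - 2*G - 2*F  [with J=10, G=-2, F=-2]  = -2; H = -2*F - 3*M - 1  [with F=-2, M=-2]  = 9.
Change = -33 − 9 = -42.

-42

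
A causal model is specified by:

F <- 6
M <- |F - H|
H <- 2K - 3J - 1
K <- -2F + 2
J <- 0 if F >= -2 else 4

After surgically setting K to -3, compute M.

do(K=-3) replaces the equation K <- -2F + 2 with the constant K = -3.
J = 0 if F >= -2 else 4  [with F=6]  = 0
H = 2K - 3J - 1  [with K=-3, J=0]  = -7
M = |F - H|  [with F=6, H=-7]  = 13

13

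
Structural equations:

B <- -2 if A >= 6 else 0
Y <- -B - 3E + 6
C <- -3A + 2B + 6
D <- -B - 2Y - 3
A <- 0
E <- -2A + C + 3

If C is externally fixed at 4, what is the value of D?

The intervention breaks the incoming arrows to C: C <- -3A + 2B + 6 no longer applies, and C = 4.
B = -2 if A >= 6 else 0  [with A=0]  = 0
E = -2A + C + 3  [with A=0, C=4]  = 7
Y = -B - 3E + 6  [with B=0, E=7]  = -15
D = -B - 2Y - 3  [with B=0, Y=-15]  = 27

27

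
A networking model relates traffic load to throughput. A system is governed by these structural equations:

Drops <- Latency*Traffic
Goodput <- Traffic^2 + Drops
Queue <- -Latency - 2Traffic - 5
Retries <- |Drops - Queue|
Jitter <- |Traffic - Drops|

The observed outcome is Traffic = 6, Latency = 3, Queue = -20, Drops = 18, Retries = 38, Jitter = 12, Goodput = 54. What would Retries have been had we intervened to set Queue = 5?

do(Queue=5) replaces the equation Queue <- -Latency - 2Traffic - 5 with the constant Queue = 5.
Drops = Latency*Traffic  [with Latency=3, Traffic=6]  = 18
Retries = |Drops - Queue|  [with Drops=18, Queue=5]  = 13

13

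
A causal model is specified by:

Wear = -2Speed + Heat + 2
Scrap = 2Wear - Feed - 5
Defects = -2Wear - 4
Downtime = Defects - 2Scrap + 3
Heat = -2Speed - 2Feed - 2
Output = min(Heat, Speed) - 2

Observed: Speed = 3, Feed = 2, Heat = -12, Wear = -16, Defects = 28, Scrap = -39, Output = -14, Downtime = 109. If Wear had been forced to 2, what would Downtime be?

1

do(Wear=2) replaces the equation Wear = -2Speed + Heat + 2 with the constant Wear = 2.
Defects = -2Wear - 4  [with Wear=2]  = -8
Scrap = 2Wear - Feed - 5  [with Wear=2, Feed=2]  = -3
Downtime = Defects - 2Scrap + 3  [with Defects=-8, Scrap=-3]  = 1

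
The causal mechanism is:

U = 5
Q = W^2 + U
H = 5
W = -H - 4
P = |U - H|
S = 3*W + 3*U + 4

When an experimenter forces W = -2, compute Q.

Intervening sets W = -2 and removes its equation (W = -H - 4).
Q = W^2 + U  [with W=-2, U=5]  = 9

9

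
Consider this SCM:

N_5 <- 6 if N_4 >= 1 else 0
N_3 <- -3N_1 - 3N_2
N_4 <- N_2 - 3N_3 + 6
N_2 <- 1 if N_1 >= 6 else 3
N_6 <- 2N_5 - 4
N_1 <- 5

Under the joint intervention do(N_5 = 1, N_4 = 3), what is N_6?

Setting N_5 = 1, N_4 = 3 by intervention discards those variables' equations.
N_6 = 2N_5 - 4  [with N_5=1]  = -2

-2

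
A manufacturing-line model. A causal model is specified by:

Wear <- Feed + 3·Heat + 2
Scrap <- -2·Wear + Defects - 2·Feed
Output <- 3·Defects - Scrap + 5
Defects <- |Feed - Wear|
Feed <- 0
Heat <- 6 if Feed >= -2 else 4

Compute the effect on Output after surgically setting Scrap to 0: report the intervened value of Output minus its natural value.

The intervention breaks the incoming arrows to Scrap: Scrap <- -2·Wear + Defects - 2·Feed no longer applies, and Scrap = 0.
Heat = 6 if Feed >= -2 else 4  [with Feed=0]  = 6
Wear = Feed + 3·Heat + 2  [with Feed=0, Heat=6]  = 20
Defects = |Feed - Wear|  [with Feed=0, Wear=20]  = 20
Output = 3·Defects - Scrap + 5  [with Defects=20, Scrap=0]  = 65
Without intervention: Heat = 6 if Feed >= -2 else 4  [with Feed=0]  = 6; Wear = Feed + 3·Heat + 2  [with Feed=0, Heat=6]  = 20; Defects = |Feed - Wear|  [with Feed=0, Wear=20]  = 20; Scrap = -2·Wear + Defects - 2·Feed  [with Wear=20, Defects=20, Feed=0]  = -20; Output = 3·Defects - Scrap + 5  [with Defects=20, Scrap=-20]  = 85.
Change = 65 − 85 = -20.

-20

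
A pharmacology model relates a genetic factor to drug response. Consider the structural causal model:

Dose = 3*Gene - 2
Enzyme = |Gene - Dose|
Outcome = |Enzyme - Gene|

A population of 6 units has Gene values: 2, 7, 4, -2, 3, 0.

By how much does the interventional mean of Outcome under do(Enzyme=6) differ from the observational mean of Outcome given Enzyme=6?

Every unit gets Enzyme=6 under the intervention. Outcome values become 4, 1, 2, 8, 3, 6; E[Outcome|do(Enzyme=6)] = 4.
E[Outcome|Enzyme=6] averages over only the 2 units with Enzyme=6 (Gene = 4, -2): Outcome = 2, 8, mean 5.
Difference = 4 − 5 = -1.

-1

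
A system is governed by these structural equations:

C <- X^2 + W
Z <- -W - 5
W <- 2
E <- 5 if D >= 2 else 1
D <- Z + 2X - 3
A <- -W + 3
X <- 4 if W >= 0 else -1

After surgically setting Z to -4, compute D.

1

Under do(Z=-4), the mechanism Z <- -W - 5 is discarded; Z is fixed at -4.
X = 4 if W >= 0 else -1  [with W=2]  = 4
D = Z + 2X - 3  [with Z=-4, X=4]  = 1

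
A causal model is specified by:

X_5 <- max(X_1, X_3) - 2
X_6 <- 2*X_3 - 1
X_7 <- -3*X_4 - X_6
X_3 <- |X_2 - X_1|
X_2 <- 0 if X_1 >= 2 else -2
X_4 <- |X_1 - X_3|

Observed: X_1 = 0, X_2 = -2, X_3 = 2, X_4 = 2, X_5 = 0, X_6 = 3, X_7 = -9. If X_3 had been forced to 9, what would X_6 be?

The intervention breaks the incoming arrows to X_3: X_3 <- |X_2 - X_1| no longer applies, and X_3 = 9.
X_6 = 2*X_3 - 1  [with X_3=9]  = 17

17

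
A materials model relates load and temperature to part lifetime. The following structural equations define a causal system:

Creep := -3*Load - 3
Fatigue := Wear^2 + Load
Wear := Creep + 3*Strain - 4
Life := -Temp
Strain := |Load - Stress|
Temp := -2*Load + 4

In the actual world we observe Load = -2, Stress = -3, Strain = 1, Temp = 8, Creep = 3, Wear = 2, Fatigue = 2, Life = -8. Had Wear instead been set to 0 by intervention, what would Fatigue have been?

Intervening sets Wear = 0 and removes its equation (Wear := Creep + 3*Strain - 4).
Fatigue = Wear^2 + Load  [with Wear=0, Load=-2]  = -2

-2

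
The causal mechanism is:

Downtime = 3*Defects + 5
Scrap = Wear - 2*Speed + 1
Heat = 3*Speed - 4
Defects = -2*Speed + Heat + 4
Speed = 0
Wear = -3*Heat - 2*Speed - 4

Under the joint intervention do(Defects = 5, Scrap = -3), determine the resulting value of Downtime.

20

The joint intervention fixes Defects = 5, Scrap = -3, removing each variable's own equation.
Downtime = 3*Defects + 5  [with Defects=5]  = 20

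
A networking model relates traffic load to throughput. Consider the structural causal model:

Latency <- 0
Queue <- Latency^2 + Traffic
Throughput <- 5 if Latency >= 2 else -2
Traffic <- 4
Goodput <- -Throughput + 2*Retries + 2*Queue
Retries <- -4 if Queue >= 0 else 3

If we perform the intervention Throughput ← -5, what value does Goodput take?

The intervention breaks the incoming arrows to Throughput: Throughput <- 5 if Latency >= 2 else -2 no longer applies, and Throughput = -5.
Queue = Latency^2 + Traffic  [with Latency=0, Traffic=4]  = 4
Retries = -4 if Queue >= 0 else 3  [with Queue=4]  = -4
Goodput = -Throughput + 2*Retries + 2*Queue  [with Throughput=-5, Retries=-4, Queue=4]  = 5

5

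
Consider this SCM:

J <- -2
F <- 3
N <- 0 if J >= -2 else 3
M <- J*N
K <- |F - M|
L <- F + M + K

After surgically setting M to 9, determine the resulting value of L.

Under do(M=9), the mechanism M <- J*N is discarded; M is fixed at 9.
K = |F - M|  [with F=3, M=9]  = 6
L = F + M + K  [with F=3, M=9, K=6]  = 18

18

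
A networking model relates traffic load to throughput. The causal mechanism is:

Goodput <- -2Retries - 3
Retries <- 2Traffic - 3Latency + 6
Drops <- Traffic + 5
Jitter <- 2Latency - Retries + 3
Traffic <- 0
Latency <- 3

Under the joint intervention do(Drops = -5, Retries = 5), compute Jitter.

Setting Drops = -5, Retries = 5 by intervention discards those variables' equations.
Jitter = 2Latency - Retries + 3  [with Latency=3, Retries=5]  = 4

4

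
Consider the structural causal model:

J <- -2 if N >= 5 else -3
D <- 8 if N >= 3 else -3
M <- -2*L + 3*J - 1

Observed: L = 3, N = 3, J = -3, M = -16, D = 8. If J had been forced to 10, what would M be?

The intervention breaks the incoming arrows to J: J <- -2 if N >= 5 else -3 no longer applies, and J = 10.
M = -2*L + 3*J - 1  [with L=3, J=10]  = 23

23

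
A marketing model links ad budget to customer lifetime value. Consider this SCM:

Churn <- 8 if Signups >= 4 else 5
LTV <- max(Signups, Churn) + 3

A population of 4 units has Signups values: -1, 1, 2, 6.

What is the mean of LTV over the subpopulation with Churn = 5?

8

Conditioning on Churn=5 selects the 3 unit(s) with Signups ∈ {-1, 1, 2}. Their LTV values: 8, 8, 8. Mean = 8.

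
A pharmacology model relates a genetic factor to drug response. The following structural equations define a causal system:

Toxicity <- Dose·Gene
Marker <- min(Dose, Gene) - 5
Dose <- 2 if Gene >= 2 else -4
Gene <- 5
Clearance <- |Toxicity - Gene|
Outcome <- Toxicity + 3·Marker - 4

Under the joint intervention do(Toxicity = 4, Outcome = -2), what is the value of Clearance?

Setting Toxicity = 4, Outcome = -2 by intervention discards those variables' equations.
Clearance = |Toxicity - Gene|  [with Toxicity=4, Gene=5]  = 1

1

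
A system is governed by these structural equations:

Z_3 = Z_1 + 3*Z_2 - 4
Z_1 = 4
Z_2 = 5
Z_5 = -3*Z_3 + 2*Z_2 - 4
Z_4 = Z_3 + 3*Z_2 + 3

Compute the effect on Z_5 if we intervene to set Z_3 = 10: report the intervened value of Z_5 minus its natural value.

15

do(Z_3=10) replaces the equation Z_3 = Z_1 + 3*Z_2 - 4 with the constant Z_3 = 10.
Z_5 = -3*Z_3 + 2*Z_2 - 4  [with Z_3=10, Z_2=5]  = -24
Without intervention: Z_3 = Z_1 + 3*Z_2 - 4  [with Z_1=4, Z_2=5]  = 15; Z_5 = -3*Z_3 + 2*Z_2 - 4  [with Z_3=15, Z_2=5]  = -39.
Change = -24 − (-39) = 15.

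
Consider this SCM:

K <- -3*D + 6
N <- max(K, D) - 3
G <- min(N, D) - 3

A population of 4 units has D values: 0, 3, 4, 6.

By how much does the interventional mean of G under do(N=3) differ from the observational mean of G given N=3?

0.75

Under do(N=3), N's equation is replaced by N=3 for every unit. Per-unit G: -3, 0, 0, 0. Mean = -0.75.
E[G|N=3] averages over only the 2 units with N=3 (D = 0, 6): G = -3, 0, mean -1.5.
Difference = -0.75 − (-1.5) = 0.75.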